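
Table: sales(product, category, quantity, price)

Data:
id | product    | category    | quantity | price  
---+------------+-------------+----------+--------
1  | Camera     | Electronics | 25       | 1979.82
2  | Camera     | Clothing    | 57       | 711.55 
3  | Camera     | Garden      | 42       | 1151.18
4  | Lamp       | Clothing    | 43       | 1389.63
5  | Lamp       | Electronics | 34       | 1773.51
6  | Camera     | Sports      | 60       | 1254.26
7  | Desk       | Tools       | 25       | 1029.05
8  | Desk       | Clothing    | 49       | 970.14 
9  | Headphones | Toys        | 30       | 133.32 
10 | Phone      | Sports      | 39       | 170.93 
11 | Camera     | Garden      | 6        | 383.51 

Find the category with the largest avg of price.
SELECT category, AVG(price) as val
FROM sales
GROUP BY category
ORDER BY val DESC
LIMIT 1

Result: Electronics with avg(price) = 1876.67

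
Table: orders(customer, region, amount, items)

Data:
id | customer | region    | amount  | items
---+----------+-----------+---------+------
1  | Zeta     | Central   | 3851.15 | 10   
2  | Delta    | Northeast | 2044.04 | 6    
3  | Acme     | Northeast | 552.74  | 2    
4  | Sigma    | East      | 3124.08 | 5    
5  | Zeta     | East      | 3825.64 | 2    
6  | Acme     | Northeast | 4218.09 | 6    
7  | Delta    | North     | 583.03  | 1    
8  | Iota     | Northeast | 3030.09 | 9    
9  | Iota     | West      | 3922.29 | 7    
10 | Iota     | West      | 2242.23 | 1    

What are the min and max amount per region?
SELECT region, MIN(amount), MAX(amount)
FROM orders
GROUP BY region

Result:
  Central: min=3851.15, max=3851.15
  East: min=3124.08, max=3825.64
  North: min=583.03, max=583.03
  Northeast: min=552.74, max=4218.09
  West: min=2242.23, max=3922.29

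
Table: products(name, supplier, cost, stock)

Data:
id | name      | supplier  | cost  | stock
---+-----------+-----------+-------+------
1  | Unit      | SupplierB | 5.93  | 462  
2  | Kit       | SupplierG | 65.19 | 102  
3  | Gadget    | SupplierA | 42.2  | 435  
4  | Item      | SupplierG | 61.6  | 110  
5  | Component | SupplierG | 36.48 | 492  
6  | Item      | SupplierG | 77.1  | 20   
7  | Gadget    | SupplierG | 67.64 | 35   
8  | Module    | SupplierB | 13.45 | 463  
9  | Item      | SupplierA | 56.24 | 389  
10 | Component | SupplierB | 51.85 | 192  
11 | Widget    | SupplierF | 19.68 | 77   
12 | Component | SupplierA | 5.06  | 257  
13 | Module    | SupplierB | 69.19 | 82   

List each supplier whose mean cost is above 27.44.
SELECT supplier, AVG(cost)
FROM products
GROUP BY supplier
HAVING AVG(cost) > 27.44

Result:
  SupplierA: avg=34.50
  SupplierB: avg=35.11
  SupplierG: avg=61.60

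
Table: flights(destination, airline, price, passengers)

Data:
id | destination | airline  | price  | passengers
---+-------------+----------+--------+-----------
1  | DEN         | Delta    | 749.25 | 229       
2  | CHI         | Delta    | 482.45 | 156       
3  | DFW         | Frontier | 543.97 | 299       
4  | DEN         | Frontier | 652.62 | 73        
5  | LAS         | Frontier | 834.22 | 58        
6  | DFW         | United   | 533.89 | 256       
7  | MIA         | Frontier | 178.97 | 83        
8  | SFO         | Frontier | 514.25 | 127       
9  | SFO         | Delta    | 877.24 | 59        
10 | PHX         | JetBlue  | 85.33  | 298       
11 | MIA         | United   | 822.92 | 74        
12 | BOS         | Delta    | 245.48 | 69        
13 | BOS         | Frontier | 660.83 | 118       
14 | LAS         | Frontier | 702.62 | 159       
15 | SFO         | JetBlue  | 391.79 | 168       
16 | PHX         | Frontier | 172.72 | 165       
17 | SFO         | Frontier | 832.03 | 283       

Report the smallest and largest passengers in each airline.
SELECT airline, MIN(passengers), MAX(passengers)
FROM flights
GROUP BY airline

Result:
  Delta: min=59, max=229
  Frontier: min=58, max=299
  JetBlue: min=168, max=298
  United: min=74, max=256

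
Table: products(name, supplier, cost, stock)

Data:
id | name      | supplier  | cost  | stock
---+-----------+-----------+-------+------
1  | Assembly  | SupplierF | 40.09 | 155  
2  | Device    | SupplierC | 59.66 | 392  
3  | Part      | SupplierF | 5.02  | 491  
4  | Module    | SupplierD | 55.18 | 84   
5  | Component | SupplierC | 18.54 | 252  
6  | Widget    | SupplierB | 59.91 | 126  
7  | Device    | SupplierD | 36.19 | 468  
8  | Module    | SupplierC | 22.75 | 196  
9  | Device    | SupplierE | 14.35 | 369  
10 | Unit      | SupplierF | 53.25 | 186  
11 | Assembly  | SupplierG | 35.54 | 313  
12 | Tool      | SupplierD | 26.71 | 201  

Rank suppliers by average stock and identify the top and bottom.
SELECT supplier, AVG(stock)
FROM products
GROUP BY supplier
ORDER BY AVG(stock)

All groups:
  SupplierB: 126.00
  SupplierD: 251.00
  SupplierF: 277.33
  SupplierC: 280.00
  SupplierG: 313.00
  SupplierE: 369.00

Highest: SupplierE (369.00)
Lowest: SupplierB (126.00)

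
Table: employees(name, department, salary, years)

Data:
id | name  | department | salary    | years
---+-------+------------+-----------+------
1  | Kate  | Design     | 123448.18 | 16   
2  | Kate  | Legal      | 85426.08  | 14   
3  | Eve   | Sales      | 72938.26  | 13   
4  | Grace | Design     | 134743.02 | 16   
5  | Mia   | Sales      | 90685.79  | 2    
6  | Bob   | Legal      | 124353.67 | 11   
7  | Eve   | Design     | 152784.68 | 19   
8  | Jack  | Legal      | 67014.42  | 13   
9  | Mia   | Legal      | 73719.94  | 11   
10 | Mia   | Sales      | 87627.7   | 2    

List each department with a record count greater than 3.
SELECT department, COUNT(*) as cnt
FROM employees
GROUP BY department
HAVING COUNT(*) > 3

Result:
  Legal: 4

Note: HAVING filters groups after aggregation, WHERE filters rows before.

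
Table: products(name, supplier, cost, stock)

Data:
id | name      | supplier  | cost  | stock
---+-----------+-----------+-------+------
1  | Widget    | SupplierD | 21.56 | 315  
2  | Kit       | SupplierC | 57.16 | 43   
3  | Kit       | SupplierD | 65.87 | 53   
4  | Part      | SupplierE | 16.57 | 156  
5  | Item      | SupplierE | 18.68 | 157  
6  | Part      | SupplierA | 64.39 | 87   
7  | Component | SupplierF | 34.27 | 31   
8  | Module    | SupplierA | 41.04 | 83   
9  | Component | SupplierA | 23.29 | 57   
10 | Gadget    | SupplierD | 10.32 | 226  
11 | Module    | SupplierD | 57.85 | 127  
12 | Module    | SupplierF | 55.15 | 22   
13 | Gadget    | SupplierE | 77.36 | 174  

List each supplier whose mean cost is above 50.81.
SELECT supplier, AVG(cost)
FROM products
GROUP BY supplier
HAVING AVG(cost) > 50.81

Result:
  SupplierC: avg=57.16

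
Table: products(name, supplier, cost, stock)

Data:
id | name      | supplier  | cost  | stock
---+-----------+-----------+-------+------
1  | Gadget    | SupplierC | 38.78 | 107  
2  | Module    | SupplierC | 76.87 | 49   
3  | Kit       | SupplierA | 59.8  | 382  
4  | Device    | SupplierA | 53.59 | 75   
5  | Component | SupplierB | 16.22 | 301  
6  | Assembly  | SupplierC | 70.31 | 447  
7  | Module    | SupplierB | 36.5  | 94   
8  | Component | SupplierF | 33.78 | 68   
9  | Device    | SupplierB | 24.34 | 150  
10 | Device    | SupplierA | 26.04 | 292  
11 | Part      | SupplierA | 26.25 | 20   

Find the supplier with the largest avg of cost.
SELECT supplier, AVG(cost) as val
FROM products
GROUP BY supplier
ORDER BY val DESC
LIMIT 1

Result: SupplierC with avg(cost) = 61.99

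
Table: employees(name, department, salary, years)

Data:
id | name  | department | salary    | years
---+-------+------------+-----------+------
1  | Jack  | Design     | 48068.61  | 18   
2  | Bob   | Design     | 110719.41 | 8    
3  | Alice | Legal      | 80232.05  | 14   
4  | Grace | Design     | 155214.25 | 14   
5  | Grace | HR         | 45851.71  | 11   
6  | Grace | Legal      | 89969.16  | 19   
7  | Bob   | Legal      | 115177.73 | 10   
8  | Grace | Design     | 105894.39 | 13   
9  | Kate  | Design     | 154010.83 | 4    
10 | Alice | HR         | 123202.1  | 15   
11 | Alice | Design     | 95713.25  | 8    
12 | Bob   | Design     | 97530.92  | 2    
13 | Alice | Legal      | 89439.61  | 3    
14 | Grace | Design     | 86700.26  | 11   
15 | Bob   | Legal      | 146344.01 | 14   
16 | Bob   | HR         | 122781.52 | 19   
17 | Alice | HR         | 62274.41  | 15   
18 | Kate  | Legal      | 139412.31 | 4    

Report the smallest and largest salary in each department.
SELECT department, MIN(salary), MAX(salary)
FROM employees
GROUP BY department

Result:
  Design: min=48068.61, max=155214.25
  HR: min=45851.71, max=123202.10
  Legal: min=80232.05, max=146344.01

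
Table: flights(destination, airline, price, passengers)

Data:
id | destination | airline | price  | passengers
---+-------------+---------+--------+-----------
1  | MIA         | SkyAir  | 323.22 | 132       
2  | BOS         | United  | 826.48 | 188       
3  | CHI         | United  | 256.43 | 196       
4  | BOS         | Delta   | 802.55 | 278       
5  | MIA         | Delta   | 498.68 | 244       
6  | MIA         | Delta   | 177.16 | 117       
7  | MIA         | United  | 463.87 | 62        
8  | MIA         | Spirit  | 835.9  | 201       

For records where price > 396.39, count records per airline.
SELECT airline, COUNT(*)
FROM flights
WHERE price > 396.39
GROUP BY airline

Note: WHERE filters rows before grouping.

Result:
  Delta: 2
  Spirit: 1
  United: 2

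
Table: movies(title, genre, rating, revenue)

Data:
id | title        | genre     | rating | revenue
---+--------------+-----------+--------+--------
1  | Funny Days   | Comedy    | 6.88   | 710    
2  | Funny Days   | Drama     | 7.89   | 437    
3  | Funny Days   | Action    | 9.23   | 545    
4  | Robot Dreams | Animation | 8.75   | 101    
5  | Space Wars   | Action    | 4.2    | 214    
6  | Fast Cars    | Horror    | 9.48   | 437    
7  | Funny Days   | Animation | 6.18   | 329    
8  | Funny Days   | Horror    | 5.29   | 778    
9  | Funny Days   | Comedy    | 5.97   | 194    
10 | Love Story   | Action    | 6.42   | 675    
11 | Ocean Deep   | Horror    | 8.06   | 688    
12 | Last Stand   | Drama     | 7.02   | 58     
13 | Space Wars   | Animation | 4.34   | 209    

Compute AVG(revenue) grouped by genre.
SELECT genre, AVG(revenue) as result
FROM movies
GROUP BY genre

Result:
  Action: 478.00
  Animation: 213.00
  Comedy: 452.00
  Drama: 247.50
  Horror: 634.33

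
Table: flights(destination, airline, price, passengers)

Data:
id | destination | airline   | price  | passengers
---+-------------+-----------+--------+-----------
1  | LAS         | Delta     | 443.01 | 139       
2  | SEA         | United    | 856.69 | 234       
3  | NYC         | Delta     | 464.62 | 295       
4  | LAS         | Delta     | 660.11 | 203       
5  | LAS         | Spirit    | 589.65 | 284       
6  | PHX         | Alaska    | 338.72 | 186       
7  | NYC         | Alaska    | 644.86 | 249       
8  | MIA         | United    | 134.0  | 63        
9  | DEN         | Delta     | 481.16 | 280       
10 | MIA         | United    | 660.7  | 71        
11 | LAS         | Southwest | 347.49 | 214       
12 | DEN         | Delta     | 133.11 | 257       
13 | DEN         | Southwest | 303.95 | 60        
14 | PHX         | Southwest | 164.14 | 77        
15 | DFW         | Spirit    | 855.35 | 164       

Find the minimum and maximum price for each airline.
SELECT airline, MIN(price), MAX(price)
FROM flights
GROUP BY airline

Result:
  Alaska: min=338.72, max=644.86
  Delta: min=133.11, max=660.11
  Southwest: min=164.14, max=347.49
  Spirit: min=589.65, max=855.35
  United: min=134.00, max=856.69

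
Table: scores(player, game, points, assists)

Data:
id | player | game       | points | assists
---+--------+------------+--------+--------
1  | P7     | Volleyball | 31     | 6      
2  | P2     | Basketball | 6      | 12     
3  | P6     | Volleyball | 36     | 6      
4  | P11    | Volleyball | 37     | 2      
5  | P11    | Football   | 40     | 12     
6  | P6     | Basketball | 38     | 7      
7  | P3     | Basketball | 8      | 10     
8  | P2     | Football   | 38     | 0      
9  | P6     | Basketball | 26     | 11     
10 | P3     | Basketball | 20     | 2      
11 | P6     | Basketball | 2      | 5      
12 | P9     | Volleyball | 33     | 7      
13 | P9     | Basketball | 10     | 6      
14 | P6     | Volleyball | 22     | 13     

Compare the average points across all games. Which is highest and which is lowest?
SELECT game, AVG(points)
FROM scores
GROUP BY game
ORDER BY AVG(points)

All groups:
  Basketball: 15.71
  Volleyball: 31.80
  Football: 39.00

Highest: Football (39.00)
Lowest: Basketball (15.71)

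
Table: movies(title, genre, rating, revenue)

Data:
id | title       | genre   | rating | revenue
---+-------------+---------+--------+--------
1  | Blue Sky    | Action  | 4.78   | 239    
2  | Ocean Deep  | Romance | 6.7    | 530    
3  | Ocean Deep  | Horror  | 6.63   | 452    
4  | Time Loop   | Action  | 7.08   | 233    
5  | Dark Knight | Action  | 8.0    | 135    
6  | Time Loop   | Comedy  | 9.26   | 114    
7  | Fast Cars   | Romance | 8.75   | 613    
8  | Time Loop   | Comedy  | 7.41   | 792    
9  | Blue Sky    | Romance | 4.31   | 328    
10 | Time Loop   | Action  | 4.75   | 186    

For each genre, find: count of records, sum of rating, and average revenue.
SELECT genre,
       COUNT(*) as cnt,
       SUM(rating) as total_rating,
       AVG(revenue) as avg_revenue
FROM movies
GROUP BY genre

Result:
  Action: 4 records, 24.61 total rating, 198.25 avg revenue
  Comedy: 2 records, 16.67 total rating, 453.00 avg revenue
  Horror: 1 records, 6.63 total rating, 452.00 avg revenue
  Romance: 3 records, 19.76 total rating, 490.33 avg revenue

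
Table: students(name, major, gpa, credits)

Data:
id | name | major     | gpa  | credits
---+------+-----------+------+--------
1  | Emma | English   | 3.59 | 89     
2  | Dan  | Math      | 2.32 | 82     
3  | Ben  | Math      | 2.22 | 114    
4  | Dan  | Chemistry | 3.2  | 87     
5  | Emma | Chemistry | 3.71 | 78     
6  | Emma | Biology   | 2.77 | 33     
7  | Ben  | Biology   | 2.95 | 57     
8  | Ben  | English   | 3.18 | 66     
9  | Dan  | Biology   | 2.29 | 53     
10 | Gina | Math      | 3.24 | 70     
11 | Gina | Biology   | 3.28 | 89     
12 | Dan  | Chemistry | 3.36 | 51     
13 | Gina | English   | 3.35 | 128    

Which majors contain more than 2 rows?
SELECT major, COUNT(*) as cnt
FROM students
GROUP BY major
HAVING COUNT(*) > 2

Result:
  Biology: 4
  Chemistry: 3
  English: 3
  Math: 3

Note: HAVING filters groups after aggregation, WHERE filters rows before.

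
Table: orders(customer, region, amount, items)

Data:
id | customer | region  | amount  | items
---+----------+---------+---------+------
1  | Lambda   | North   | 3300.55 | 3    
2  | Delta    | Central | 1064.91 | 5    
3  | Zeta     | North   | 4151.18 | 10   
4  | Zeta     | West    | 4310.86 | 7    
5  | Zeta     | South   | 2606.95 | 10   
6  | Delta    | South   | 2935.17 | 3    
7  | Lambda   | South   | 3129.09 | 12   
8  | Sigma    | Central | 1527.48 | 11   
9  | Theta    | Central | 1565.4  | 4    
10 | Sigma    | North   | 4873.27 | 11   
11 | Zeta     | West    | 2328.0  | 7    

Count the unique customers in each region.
SELECT region, COUNT(DISTINCT customer)
FROM orders
GROUP BY region

Result:
  Central: 3 distinct
  North: 3 distinct
  South: 3 distinct
  West: 1 distinct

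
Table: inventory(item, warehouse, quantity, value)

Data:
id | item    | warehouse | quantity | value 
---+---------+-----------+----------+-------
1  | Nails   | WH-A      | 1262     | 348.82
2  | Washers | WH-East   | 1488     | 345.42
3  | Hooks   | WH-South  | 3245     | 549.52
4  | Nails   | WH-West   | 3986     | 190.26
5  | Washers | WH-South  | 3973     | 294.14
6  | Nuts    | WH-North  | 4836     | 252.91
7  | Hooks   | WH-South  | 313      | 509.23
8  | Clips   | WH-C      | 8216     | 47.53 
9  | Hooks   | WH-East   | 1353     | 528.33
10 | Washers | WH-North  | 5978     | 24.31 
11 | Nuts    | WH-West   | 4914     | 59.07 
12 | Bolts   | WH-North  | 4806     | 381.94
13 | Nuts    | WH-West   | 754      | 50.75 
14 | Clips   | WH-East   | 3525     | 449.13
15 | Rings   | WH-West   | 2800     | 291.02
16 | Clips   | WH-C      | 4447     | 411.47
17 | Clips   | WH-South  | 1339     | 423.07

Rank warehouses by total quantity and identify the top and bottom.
SELECT warehouse, SUM(quantity)
FROM inventory
GROUP BY warehouse
ORDER BY SUM(quantity)

All groups:
  WH-A: 1262
  WH-East: 6366
  WH-South: 8870
  WH-West: 12454
  WH-C: 12663
  WH-North: 15620

Highest: WH-North (15620)
Lowest: WH-A (1262)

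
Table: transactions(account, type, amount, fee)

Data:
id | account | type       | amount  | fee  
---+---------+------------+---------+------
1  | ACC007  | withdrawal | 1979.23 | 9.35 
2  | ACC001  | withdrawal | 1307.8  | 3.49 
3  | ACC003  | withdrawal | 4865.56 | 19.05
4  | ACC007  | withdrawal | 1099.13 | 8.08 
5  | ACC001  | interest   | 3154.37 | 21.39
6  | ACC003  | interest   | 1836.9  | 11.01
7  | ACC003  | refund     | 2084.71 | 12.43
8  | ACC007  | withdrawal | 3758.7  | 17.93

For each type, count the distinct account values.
SELECT type, COUNT(DISTINCT account)
FROM transactions
GROUP BY type

Result:
  interest: 2 distinct
  refund: 1 distinct
  withdrawal: 3 distinct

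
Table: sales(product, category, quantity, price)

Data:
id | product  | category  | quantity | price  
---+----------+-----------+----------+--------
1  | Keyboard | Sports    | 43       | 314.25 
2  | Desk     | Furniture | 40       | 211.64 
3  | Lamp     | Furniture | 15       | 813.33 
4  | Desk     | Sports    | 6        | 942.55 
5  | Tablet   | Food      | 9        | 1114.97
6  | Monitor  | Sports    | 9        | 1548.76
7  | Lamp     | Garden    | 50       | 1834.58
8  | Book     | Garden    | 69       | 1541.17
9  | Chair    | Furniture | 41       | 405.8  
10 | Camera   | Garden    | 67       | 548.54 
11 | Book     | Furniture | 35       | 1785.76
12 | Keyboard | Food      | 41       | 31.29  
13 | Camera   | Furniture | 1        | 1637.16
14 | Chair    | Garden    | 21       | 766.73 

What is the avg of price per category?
SELECT category, AVG(price) as result
FROM sales
GROUP BY category

Result:
  Food: 573.13
  Furniture: 970.74
  Garden: 1172.76
  Sports: 935.19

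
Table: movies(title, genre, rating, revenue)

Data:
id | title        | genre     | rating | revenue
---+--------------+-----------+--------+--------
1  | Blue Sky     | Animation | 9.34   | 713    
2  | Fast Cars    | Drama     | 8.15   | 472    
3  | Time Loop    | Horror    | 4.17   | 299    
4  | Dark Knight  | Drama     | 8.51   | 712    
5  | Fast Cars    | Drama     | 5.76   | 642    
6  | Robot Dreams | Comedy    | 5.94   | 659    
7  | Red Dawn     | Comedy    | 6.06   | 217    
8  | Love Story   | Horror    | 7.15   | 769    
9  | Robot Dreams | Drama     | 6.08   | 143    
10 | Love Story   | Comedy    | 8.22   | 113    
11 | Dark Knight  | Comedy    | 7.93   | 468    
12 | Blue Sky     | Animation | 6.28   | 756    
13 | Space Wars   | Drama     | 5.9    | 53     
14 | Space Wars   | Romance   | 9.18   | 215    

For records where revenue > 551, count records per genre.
SELECT genre, COUNT(*)
FROM movies
WHERE revenue > 551
GROUP BY genre

Note: WHERE filters rows before grouping.

Result:
  Animation: 2
  Comedy: 1
  Drama: 2
  Horror: 1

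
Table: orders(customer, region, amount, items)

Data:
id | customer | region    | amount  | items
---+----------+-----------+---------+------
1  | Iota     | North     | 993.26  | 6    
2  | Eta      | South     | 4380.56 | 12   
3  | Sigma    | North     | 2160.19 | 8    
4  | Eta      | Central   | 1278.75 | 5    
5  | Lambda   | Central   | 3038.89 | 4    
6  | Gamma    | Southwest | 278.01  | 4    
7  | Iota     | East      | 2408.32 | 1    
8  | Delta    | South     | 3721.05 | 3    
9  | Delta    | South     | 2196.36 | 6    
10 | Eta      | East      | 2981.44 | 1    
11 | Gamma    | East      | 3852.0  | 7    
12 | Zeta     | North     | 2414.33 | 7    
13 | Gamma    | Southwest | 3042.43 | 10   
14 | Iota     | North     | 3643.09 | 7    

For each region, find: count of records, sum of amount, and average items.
SELECT region,
       COUNT(*) as cnt,
       SUM(amount) as total_amount,
       AVG(items) as avg_items
FROM orders
GROUP BY region

Result:
  Central: 2 records, 4317.64 total amount, 4.50 avg items
  East: 3 records, 9241.76 total amount, 3.00 avg items
  North: 4 records, 9210.87 total amount, 7.00 avg items
  South: 3 records, 10297.97 total amount, 7.00 avg items
  Southwest: 2 records, 3320.44 total amount, 7.00 avg items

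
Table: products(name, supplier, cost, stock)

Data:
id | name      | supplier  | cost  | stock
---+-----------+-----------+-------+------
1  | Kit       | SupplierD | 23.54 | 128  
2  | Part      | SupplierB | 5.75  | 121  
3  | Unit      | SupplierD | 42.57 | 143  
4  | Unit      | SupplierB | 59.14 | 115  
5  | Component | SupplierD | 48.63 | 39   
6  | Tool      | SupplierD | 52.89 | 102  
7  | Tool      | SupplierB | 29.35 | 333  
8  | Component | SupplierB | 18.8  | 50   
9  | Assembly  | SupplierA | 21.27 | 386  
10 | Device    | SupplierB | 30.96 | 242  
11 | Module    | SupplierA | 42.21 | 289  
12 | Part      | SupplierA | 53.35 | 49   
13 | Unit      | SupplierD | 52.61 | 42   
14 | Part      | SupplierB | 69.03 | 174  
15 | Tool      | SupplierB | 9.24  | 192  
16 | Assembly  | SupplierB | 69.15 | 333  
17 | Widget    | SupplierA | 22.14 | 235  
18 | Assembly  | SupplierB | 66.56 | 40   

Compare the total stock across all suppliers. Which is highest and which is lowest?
SELECT supplier, SUM(stock)
FROM products
GROUP BY supplier
ORDER BY SUM(stock)

All groups:
  SupplierD: 454
  SupplierA: 959
  SupplierB: 1600

Highest: SupplierB (1600)
Lowest: SupplierD (454)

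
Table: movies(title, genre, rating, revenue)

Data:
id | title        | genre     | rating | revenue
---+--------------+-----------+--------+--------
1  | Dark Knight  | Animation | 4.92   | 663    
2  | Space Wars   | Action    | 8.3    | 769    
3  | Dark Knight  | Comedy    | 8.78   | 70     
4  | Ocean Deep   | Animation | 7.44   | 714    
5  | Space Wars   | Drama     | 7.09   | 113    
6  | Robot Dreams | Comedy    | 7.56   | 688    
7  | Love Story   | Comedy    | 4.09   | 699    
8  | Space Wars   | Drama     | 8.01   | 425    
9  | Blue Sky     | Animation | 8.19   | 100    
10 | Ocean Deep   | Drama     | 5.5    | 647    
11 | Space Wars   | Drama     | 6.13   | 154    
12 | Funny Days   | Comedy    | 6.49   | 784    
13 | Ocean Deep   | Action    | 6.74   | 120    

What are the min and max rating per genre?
SELECT genre, MIN(rating), MAX(rating)
FROM movies
GROUP BY genre

Result:
  Action: min=6.74, max=8.30
  Animation: min=4.92, max=8.19
  Comedy: min=4.09, max=8.78
  Drama: min=5.50, max=8.01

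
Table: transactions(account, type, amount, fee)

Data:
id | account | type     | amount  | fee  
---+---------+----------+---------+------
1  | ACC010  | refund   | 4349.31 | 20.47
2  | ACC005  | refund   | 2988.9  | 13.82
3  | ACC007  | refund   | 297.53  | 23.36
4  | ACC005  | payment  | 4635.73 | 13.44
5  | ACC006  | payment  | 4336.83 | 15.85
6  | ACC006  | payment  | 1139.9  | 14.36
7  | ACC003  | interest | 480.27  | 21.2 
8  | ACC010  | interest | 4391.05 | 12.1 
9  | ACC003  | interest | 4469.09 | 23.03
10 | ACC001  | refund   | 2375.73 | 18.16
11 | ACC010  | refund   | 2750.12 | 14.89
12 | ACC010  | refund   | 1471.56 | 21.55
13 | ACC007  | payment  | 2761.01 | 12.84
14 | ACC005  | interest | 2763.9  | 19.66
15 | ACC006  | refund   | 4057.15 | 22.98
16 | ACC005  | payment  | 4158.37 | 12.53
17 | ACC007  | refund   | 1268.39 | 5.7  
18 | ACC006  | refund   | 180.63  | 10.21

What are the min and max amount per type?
SELECT type, MIN(amount), MAX(amount)
FROM transactions
GROUP BY type

Result:
  interest: min=480.27, max=4469.09
  payment: min=1139.90, max=4635.73
  refund: min=180.63, max=4349.31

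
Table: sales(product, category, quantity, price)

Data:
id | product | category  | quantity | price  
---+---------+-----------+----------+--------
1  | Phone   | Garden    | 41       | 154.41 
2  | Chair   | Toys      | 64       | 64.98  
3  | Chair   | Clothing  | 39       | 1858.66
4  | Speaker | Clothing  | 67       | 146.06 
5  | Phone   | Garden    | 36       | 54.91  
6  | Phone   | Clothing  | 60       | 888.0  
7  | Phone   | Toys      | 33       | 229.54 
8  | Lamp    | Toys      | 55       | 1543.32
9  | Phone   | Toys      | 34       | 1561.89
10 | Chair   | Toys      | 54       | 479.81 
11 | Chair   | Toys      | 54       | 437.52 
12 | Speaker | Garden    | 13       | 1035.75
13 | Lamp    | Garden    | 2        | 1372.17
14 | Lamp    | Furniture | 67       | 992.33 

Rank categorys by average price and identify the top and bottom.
SELECT category, AVG(price)
FROM sales
GROUP BY category
ORDER BY AVG(price)

All groups:
  Garden: 654.31
  Toys: 719.51
  Clothing: 964.24
  Furniture: 992.33

Highest: Furniture (992.33)
Lowest: Garden (654.31)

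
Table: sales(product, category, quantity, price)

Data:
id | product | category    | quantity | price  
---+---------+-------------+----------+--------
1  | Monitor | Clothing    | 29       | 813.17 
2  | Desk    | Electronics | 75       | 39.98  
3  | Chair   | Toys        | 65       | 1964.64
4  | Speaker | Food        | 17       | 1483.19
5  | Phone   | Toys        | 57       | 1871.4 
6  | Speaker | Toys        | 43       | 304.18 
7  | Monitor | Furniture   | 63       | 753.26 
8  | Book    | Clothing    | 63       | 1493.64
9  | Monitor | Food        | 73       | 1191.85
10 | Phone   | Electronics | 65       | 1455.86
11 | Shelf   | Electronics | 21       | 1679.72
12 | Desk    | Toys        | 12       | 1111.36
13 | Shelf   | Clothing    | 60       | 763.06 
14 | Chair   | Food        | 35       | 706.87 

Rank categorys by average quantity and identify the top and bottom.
SELECT category, AVG(quantity)
FROM sales
GROUP BY category
ORDER BY AVG(quantity)

All groups:
  Food: 41.67
  Toys: 44.25
  Clothing: 50.67
  Electronics: 53.67
  Furniture: 63.00

Highest: Furniture (63.00)
Lowest: Food (41.67)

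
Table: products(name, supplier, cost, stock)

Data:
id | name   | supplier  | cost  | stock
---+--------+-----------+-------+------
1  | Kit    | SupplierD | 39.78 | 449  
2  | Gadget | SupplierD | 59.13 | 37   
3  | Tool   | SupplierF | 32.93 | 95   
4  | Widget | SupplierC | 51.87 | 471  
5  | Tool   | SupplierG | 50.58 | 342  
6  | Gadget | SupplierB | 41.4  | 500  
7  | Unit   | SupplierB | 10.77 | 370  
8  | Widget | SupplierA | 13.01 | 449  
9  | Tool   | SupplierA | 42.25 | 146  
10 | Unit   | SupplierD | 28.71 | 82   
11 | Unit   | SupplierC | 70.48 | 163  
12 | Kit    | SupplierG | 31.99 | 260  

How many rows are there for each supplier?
SELECT supplier, COUNT(*) as count
FROM products
GROUP BY supplier

Result:
  SupplierA: 2
  SupplierB: 2
  SupplierC: 2
  SupplierD: 3
  SupplierF: 1
  SupplierG: 2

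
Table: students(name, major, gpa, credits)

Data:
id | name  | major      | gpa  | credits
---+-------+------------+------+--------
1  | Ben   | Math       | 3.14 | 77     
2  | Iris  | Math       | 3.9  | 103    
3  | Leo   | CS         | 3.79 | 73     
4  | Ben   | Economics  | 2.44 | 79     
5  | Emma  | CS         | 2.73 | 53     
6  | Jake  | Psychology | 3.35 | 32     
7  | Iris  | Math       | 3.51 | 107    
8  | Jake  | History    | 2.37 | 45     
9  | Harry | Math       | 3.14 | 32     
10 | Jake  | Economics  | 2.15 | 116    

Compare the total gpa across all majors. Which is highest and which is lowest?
SELECT major, SUM(gpa)
FROM students
GROUP BY major
ORDER BY SUM(gpa)

All groups:
  History: 2.37
  Psychology: 3.35
  Economics: 4.59
  CS: 6.52
  Math: 13.69

Highest: Math (13.69)
Lowest: History (2.37)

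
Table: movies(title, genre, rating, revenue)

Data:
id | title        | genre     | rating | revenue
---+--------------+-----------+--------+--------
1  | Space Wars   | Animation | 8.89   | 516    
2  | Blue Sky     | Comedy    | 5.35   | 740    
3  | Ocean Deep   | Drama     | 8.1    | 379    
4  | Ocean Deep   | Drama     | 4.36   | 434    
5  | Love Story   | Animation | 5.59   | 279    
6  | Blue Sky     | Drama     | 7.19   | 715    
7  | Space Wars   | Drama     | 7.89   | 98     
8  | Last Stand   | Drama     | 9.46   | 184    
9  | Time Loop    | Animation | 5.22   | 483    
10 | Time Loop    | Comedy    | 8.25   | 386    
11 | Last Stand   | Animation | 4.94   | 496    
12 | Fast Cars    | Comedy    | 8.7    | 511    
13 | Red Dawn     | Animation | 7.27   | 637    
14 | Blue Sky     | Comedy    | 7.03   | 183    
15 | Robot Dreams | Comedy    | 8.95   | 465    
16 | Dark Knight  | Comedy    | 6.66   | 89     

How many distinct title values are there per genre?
SELECT genre, COUNT(DISTINCT title)
FROM movies
GROUP BY genre

Result:
  Animation: 5 distinct
  Comedy: 5 distinct
  Drama: 4 distinct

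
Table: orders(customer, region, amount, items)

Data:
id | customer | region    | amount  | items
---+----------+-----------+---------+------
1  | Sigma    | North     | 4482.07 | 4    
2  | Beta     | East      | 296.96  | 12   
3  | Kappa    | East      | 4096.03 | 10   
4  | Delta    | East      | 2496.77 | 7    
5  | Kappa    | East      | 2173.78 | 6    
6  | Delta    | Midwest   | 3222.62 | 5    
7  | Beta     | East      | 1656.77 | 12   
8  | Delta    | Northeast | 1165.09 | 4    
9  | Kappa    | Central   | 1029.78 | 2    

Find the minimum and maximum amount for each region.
SELECT region, MIN(amount), MAX(amount)
FROM orders
GROUP BY region

Result:
  Central: min=1029.78, max=1029.78
  East: min=296.96, max=4096.03
  Midwest: min=3222.62, max=3222.62
  North: min=4482.07, max=4482.07
  Northeast: min=1165.09, max=1165.09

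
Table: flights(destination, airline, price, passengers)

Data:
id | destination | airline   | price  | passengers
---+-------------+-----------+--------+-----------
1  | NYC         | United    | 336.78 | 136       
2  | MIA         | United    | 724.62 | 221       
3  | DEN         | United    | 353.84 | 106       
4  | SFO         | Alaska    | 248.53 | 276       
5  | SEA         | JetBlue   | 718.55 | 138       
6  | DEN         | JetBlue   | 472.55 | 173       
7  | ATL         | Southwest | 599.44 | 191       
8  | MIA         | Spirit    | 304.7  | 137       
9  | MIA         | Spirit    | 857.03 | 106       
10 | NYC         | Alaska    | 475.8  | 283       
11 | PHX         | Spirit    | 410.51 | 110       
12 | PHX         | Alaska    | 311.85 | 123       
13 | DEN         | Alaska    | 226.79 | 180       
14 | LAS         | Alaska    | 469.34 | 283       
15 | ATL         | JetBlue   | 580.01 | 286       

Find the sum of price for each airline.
SELECT airline, SUM(price) as result
FROM flights
GROUP BY airline

Result:
  Alaska: 1732.31
  JetBlue: 1771.11
  Southwest: 599.44
  Spirit: 1572.24
  United: 1415.24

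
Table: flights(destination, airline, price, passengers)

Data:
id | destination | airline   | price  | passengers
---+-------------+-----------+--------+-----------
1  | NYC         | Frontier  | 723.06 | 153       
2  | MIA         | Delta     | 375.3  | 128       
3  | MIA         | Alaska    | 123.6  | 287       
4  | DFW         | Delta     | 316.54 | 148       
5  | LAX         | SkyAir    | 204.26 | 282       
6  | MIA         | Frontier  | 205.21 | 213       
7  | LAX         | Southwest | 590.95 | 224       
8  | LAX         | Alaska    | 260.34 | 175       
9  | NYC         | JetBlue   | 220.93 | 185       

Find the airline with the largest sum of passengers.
SELECT airline, SUM(passengers) as val
FROM flights
GROUP BY airline
ORDER BY val DESC
LIMIT 1

Result: Alaska with sum(passengers) = 462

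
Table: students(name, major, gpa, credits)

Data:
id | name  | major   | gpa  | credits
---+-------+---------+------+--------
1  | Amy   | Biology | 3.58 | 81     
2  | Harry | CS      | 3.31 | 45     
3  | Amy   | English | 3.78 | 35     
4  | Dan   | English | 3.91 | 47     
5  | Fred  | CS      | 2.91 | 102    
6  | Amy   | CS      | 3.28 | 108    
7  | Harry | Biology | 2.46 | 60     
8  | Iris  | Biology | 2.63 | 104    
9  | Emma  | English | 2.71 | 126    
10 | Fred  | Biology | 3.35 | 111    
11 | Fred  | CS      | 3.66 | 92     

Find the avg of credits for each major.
SELECT major, AVG(credits) as result
FROM students
GROUP BY major

Result:
  Biology: 89.00
  CS: 86.75
  English: 69.33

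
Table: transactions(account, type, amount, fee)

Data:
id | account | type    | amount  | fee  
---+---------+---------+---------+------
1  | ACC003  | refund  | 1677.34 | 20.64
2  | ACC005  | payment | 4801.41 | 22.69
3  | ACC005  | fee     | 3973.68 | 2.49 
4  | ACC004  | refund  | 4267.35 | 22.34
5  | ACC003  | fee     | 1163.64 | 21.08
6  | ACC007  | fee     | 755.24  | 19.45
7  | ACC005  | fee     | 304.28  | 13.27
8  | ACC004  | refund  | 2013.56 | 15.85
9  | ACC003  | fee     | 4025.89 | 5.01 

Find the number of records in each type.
SELECT type, COUNT(*) as count
FROM transactions
GROUP BY type

Result:
  fee: 5
  payment: 1
  refund: 3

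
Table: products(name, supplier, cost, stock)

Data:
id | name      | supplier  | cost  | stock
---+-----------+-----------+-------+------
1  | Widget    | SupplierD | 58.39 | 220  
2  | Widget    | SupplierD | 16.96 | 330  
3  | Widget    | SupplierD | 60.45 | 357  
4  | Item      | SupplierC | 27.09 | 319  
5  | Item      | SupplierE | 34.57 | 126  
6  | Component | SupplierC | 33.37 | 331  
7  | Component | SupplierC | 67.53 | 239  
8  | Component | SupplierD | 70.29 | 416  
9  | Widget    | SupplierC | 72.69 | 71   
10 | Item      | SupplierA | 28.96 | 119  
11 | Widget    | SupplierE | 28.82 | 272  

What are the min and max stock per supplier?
SELECT supplier, MIN(stock), MAX(stock)
FROM products
GROUP BY supplier

Result:
  SupplierA: min=119, max=119
  SupplierC: min=71, max=331
  SupplierD: min=220, max=416
  SupplierE: min=126, max=272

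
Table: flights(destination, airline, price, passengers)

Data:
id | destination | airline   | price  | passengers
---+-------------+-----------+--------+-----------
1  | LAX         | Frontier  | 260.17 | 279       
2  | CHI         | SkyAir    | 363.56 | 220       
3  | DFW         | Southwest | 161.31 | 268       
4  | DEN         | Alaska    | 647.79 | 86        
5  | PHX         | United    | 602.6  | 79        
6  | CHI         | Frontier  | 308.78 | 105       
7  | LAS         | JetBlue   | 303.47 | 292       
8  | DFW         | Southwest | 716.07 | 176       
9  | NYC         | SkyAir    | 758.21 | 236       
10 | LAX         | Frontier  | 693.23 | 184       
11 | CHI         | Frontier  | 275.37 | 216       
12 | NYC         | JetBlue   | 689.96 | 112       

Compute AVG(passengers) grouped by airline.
SELECT airline, AVG(passengers) as result
FROM flights
GROUP BY airline

Result:
  Alaska: 86.00
  Frontier: 196.00
  JetBlue: 202.00
  SkyAir: 228.00
  Southwest: 222.00
  United: 79.00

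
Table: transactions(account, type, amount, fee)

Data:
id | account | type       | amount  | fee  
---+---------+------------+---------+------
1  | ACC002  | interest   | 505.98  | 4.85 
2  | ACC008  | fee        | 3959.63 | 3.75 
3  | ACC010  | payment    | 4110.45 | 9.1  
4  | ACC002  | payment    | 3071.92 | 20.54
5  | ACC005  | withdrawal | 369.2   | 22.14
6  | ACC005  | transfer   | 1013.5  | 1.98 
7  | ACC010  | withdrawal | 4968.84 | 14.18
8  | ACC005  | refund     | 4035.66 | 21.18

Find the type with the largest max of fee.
SELECT type, MAX(fee) as val
FROM transactions
GROUP BY type
ORDER BY val DESC
LIMIT 1

Result: withdrawal with max(fee) = 22.14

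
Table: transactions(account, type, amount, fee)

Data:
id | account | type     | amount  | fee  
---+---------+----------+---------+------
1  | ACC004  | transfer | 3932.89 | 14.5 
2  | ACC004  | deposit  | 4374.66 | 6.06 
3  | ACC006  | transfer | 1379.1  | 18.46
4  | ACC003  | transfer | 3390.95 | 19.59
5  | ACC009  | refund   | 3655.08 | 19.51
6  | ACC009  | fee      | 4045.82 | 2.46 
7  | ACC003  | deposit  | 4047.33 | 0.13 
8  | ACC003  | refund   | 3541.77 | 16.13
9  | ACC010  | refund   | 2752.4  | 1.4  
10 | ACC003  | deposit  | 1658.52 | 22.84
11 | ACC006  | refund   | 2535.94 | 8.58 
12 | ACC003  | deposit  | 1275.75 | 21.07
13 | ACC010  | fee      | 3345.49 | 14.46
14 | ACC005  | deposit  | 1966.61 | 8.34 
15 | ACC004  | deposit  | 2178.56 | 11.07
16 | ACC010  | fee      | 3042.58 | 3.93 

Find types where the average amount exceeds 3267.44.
SELECT type, AVG(amount)
FROM transactions
GROUP BY type
HAVING AVG(amount) > 3267.44

Result:
  fee: avg=3477.96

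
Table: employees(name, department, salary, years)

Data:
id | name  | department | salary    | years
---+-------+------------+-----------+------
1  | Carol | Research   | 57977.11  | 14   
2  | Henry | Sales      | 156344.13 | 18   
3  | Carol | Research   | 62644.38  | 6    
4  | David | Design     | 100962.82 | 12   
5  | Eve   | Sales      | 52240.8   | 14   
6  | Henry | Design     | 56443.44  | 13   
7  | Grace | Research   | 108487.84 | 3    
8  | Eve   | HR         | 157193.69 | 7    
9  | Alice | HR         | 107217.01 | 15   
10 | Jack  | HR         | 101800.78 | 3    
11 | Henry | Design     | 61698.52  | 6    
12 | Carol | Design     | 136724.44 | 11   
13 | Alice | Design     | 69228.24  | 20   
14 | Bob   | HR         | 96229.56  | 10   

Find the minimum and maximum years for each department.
SELECT department, MIN(years), MAX(years)
FROM employees
GROUP BY department

Result:
  Design: min=6, max=20
  HR: min=3, max=15
  Research: min=3, max=14
  Sales: min=14, max=18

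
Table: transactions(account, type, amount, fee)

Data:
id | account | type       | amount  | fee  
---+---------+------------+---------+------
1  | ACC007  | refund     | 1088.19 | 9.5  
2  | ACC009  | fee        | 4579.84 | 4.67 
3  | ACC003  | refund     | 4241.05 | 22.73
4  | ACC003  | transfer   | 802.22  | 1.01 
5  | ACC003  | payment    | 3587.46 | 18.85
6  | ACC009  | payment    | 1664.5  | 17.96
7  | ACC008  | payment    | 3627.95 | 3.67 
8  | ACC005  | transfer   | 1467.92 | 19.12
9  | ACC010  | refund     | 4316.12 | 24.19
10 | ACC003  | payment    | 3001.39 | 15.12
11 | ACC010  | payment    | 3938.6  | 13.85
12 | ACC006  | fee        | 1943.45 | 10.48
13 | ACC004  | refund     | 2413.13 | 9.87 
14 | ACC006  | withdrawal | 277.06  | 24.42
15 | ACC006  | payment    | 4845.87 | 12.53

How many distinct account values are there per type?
SELECT type, COUNT(DISTINCT account)
FROM transactions
GROUP BY type

Result:
  fee: 2 distinct
  payment: 5 distinct
  refund: 4 distinct
  transfer: 2 distinct
  withdrawal: 1 distinct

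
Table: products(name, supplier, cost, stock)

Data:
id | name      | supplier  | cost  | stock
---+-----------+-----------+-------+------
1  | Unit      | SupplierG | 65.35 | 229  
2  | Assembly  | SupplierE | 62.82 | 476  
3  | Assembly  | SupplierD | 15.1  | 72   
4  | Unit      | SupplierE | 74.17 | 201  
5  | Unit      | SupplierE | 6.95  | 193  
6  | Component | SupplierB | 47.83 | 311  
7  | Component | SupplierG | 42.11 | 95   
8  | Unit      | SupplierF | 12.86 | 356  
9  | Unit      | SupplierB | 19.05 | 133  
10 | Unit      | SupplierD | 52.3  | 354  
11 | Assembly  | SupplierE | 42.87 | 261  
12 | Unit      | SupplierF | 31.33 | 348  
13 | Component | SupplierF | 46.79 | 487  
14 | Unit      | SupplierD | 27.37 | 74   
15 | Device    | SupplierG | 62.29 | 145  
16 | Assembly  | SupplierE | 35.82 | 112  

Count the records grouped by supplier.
SELECT supplier, COUNT(*) as count
FROM products
GROUP BY supplier

Result:
  SupplierB: 2
  SupplierD: 3
  SupplierE: 5
  SupplierF: 3
  SupplierG: 3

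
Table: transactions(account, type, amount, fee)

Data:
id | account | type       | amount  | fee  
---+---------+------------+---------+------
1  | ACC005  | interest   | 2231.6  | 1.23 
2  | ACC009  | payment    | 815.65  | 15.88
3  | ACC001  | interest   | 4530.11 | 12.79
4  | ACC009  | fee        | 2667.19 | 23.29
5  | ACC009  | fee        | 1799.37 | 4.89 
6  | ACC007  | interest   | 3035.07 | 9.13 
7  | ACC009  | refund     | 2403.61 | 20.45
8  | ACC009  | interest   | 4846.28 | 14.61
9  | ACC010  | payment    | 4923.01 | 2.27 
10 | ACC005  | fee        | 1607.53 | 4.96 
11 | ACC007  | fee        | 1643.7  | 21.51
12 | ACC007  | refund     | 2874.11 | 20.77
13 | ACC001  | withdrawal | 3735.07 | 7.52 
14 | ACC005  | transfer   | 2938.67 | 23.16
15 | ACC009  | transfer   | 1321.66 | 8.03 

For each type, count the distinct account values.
SELECT type, COUNT(DISTINCT account)
FROM transactions
GROUP BY type

Result:
  fee: 3 distinct
  interest: 4 distinct
  payment: 2 distinct
  refund: 2 distinct
  transfer: 2 distinct
  withdrawal: 1 distinct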